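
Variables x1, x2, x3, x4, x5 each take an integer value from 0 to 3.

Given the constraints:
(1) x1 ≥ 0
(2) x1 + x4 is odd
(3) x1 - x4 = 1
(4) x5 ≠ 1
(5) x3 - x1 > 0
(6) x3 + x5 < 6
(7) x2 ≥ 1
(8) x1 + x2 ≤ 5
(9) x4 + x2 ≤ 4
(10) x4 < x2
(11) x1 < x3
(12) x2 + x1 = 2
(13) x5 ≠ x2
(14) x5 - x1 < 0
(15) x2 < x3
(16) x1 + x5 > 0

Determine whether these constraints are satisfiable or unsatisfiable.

Try x1 = 1, x2 = 1, x3 = 3, x4 = 0, x5 = 0.
Check constraint 3: x1 - x4 = 1; constraint 5: x3 - x1 = 2. The remaining constraints are straightforward to verify.

Satisfiable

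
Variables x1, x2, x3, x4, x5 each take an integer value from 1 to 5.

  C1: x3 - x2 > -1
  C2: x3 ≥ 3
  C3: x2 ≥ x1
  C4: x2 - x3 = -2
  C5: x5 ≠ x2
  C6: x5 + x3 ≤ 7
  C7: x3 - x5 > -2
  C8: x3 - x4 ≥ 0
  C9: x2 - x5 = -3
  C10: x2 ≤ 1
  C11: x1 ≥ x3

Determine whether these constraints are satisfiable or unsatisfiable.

From constraints 2 and 11: x1 ≥ x3 and x3 ≥ 3, so x1 ≥ 3. From constraints 3 and 10: x1 ≤ x2 and x2 ≤ 1, so x1 ≤ 1. But 1 < 3, so no value of x1 works.

Unsatisfiable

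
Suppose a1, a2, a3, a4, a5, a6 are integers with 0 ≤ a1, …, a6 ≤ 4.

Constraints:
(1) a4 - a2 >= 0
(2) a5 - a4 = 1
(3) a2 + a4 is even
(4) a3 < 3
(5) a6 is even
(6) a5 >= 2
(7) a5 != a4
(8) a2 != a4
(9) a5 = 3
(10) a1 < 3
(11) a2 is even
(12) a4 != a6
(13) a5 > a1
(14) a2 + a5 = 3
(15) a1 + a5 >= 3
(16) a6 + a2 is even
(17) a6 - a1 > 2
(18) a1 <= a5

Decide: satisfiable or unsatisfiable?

Satisfiable

Take a1 = 0, a2 = 0, a3 = 0, a4 = 2, a5 = 3, a6 = 4. Then constraint 1: a4 - a2 = 2; constraint 2: a5 - a4 = 1; constraint 14: a2 + a5 = 3, and every other listed constraint is also met.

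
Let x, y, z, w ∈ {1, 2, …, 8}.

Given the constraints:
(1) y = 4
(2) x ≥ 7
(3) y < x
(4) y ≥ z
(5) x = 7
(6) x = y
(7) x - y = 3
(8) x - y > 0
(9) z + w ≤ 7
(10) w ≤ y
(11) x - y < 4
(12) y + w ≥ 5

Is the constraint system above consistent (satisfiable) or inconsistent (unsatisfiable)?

Constraint 5 fixes x = 7 and constraint 1 fixes y = 4, but constraint 6 requires x = y. Since 7 ≠ 4, contradiction.

Unsatisfiable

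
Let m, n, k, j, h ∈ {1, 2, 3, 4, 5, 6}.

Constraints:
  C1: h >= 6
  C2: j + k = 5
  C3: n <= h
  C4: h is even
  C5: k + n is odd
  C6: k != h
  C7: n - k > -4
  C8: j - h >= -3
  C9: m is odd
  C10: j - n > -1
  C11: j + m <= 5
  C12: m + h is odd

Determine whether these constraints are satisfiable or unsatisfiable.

Satisfiable

One satisfying assignment is m = 1, n = 1, k = 2, j = 3, h = 6.
For the less obvious constraints — constraint 2: j + k = 5; constraint 7: n - k = -1 — and the others hold by inspection.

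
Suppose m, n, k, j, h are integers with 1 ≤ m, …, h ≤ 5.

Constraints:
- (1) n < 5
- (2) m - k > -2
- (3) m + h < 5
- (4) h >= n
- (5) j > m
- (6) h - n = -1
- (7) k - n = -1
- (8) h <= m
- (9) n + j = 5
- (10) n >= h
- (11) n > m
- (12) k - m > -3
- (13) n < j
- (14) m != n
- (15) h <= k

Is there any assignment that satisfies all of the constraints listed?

Constraints 4, 8, and 11 give h ≤ m, m < n, n ≤ h. Chaining: h ≤ m < n ≤ h, which forces h < h — impossible.

Unsatisfiable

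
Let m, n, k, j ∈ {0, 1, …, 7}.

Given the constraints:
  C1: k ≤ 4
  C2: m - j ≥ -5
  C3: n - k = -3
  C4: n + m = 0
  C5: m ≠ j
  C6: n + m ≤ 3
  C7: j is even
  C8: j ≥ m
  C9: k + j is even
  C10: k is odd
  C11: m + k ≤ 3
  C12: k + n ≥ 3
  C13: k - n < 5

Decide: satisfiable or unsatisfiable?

Unsatisfiable

Constraint 10 makes k odd and constraint 7 makes j even, so k + j must be odd. Constraint 9 says k + j is even — contradiction.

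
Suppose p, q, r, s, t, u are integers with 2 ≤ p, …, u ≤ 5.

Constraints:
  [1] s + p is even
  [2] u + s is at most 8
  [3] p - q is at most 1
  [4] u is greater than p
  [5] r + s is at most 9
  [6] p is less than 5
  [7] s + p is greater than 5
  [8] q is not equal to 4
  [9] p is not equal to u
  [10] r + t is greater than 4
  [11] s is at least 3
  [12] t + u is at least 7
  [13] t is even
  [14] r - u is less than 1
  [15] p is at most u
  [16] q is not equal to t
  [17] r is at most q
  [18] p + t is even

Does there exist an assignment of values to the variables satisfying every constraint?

Satisfiable

Setting (p, q, r, s, t, u) = (2, 2, 2, 4, 4, 4) satisfies everything: constraint 2: u + s = 8; constraint 3: p - q = 0; constraint 5: r + s = 6, and the others follow.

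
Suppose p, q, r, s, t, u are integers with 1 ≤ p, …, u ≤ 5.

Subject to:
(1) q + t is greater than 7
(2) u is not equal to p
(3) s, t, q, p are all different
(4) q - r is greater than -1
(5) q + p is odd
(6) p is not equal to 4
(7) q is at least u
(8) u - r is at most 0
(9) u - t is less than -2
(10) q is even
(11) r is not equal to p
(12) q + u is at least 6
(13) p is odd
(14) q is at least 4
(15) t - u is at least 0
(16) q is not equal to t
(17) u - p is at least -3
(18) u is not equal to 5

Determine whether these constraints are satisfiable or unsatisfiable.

Satisfiable

The assignment p = 3, q = 4, r = 2, s = 1, t = 5, u = 2 works:
  constraint 1 holds since q + t = 9.
  constraint 4 holds since q - r = 2.
  constraint 8 holds since u - r = 0.
The rest check out directly.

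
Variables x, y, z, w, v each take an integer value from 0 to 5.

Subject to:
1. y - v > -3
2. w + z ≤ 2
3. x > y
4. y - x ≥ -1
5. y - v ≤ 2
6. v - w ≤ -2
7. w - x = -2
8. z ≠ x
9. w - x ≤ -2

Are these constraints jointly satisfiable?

Constraints 4, 5, 6, and 9 give y − x ≥ -1, x − w ≥ 2, w − v ≥ 2, v − y ≥ -2.
Adding all 4 inequalities: the left sides telescope to 0, and the right sides sum to (-1) + 2 + 2 + (-2) = 1. So 0 ≥ 1, which is false.

Unsatisfiable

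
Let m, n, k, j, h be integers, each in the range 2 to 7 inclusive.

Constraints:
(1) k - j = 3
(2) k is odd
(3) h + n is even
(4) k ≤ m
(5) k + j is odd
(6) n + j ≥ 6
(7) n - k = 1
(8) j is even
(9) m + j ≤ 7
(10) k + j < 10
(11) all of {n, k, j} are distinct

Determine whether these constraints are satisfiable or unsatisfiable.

The assignment m = 5, n = 6, k = 5, j = 2, h = 2 works:
  constraint 1 holds since k - j = 3.
  constraint 6 holds since n + j = 8.
  constraint 7 holds since n - k = 1.
The rest check out directly.

Satisfiable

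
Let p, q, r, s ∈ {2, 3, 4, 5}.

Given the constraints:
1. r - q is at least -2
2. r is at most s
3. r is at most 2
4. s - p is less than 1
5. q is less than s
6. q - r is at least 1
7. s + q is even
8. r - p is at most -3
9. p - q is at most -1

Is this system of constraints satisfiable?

Constraints 1, 8, and 9 give r − q ≥ -2, q − p ≥ 1, p − r ≥ 3.
Adding all 3 inequalities: the left sides telescope to 0, and the right sides sum to (-2) + 1 + 3 = 2. So 0 ≥ 2, which is false.

Unsatisfiable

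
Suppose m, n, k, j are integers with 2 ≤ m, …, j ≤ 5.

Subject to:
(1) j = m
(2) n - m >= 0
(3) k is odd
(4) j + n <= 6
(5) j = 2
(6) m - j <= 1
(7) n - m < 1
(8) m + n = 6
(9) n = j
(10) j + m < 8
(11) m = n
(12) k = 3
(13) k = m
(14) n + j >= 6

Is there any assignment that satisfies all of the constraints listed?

Unsatisfiable

Constraint 12 fixes k = 3 and constraint 5 fixes j = 2. Constraints 9, 11, and 13 give k = m = n = j, so k = j. But 3 ≠ 2 — contradiction.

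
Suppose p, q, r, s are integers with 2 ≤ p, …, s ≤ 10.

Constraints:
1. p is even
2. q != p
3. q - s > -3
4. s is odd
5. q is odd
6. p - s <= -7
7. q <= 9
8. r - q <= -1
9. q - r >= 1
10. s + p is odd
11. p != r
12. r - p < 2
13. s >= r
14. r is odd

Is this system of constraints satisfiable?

The assignment p = 2, q = 7, r = 3, s = 9 works:
  constraint 3 holds since q - s = -2.
  constraint 6 holds since p - s = -7.
The rest check out directly.

Satisfiable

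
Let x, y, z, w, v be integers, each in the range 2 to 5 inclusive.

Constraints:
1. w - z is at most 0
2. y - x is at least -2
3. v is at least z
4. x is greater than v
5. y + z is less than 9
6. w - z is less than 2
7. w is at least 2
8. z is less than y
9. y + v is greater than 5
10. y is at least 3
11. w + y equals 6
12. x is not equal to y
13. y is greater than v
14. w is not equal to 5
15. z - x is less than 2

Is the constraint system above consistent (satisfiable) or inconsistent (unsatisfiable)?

Take x = 3, y = 4, z = 2, w = 2, v = 2. Then constraint 1: w - z = 0; constraint 2: y - x = 1; constraint 5: y + z = 6, and every other listed constraint is also met.

Satisfiable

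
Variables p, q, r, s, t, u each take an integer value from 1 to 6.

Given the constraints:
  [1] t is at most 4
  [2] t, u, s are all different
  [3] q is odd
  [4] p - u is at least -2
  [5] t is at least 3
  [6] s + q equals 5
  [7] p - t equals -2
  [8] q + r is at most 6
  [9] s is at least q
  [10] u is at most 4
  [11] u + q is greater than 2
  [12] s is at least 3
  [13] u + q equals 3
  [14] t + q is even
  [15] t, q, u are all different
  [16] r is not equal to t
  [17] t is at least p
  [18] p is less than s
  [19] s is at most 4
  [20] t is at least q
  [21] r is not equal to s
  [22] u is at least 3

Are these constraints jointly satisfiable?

Unsatisfiable

Constraints 1, 5, 10, 12, 19, and 22 confine each of t, u, s to the 2 values {3, 4}.
Constraint 2 requires all 3 of them to be distinct, but only 2 values are available — impossible by the pigeonhole principle.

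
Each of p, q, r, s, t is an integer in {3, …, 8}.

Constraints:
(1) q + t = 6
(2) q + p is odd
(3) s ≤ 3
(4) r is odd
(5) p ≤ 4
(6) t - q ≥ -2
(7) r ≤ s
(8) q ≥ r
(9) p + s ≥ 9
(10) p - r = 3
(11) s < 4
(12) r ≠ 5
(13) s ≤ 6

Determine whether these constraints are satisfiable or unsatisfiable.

Unsatisfiable

From constraint 5: p ≤ 4. From constraint 3: s ≤ 3. Hence p + s ≤ 7. But constraint 9 requires p + s ≥ 9, and 9 > 7. Contradiction.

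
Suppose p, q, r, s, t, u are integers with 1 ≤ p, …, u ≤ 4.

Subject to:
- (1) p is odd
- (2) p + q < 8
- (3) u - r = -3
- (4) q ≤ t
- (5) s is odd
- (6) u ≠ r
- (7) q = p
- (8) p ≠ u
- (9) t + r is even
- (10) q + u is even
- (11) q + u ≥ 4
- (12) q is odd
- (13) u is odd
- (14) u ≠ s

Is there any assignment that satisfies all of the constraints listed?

Satisfiable

Try p = 3, q = 3, r = 4, s = 3, t = 4, u = 1.
Check constraint 2: p + q = 6; constraint 3: u - r = -3. The remaining constraints are straightforward to verify.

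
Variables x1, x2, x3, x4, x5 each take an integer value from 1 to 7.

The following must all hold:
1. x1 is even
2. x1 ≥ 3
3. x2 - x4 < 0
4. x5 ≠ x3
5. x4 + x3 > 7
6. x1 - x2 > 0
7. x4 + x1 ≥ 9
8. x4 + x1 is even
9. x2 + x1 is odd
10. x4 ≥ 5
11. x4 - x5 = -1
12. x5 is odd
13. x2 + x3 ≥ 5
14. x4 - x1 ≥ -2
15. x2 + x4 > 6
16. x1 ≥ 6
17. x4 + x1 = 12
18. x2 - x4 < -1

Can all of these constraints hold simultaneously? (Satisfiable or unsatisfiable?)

Setting (x1, x2, x3, x4, x5) = (6, 3, 3, 6, 7) satisfies everything: constraint 3: x2 - x4 = -3; constraint 5: x4 + x3 = 9; constraint 6: x1 - x2 = 3, and the others follow.

Satisfiable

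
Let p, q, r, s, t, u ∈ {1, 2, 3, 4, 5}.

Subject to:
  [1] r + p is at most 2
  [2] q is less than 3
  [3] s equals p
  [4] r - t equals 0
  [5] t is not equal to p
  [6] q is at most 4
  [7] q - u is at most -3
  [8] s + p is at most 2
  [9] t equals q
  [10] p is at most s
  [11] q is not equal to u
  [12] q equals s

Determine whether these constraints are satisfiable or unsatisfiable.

From constraints 3, 9, and 12, t = q = s = p, so t = p. But constraint 5 says t ≠ p. Contradiction.

Unsatisfiable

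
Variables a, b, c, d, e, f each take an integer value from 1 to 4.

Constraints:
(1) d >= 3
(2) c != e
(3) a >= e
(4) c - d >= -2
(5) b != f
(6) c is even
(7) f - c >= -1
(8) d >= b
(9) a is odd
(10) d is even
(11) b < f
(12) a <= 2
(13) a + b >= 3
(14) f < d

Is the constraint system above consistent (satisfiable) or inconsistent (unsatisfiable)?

Take a = 1, b = 2, c = 2, d = 4, e = 1, f = 3. Then constraint 4: c - d = -2; constraint 7: f - c = 1, and every other listed constraint is also met.

Satisfiable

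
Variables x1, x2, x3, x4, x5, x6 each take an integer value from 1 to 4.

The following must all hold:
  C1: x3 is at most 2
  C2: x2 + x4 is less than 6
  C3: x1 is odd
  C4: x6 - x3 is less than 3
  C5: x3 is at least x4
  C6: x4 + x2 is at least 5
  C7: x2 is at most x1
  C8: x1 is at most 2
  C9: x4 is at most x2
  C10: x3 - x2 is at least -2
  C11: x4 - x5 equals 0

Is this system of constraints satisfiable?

Unsatisfiable

From constraints 1 and 5: x4 ≤ x3 ≤ 2. From constraints 7 and 8: x2 ≤ x1 ≤ 2. Hence x4 + x2 ≤ 4. But constraint 6 requires x4 + x2 ≥ 5, and 5 > 4. Contradiction.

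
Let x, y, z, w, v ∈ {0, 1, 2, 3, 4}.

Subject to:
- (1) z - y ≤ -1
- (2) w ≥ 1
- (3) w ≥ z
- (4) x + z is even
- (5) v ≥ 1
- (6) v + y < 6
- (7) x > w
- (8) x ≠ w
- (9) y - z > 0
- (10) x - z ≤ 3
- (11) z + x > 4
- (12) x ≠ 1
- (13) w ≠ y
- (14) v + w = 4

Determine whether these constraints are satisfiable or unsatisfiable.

Satisfiable

One satisfying assignment is x = 4, y = 3, z = 2, w = 2, v = 2.
For the less obvious constraints — constraint 1: z - y = -1; constraint 6: v + y = 5 — and the others hold by inspection.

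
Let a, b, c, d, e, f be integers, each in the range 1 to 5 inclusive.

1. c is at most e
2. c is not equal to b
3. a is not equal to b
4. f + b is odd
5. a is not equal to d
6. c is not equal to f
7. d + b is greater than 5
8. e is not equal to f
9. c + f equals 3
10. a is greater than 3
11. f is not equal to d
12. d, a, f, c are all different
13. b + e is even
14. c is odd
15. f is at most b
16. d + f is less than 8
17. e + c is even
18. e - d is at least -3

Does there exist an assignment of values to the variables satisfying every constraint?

Try a = 4, b = 5, c = 1, d = 3, e = 1, f = 2.
Check constraint 7: d + b = 8; constraint 9: c + f = 3. The remaining constraints are straightforward to verify.

Satisfiable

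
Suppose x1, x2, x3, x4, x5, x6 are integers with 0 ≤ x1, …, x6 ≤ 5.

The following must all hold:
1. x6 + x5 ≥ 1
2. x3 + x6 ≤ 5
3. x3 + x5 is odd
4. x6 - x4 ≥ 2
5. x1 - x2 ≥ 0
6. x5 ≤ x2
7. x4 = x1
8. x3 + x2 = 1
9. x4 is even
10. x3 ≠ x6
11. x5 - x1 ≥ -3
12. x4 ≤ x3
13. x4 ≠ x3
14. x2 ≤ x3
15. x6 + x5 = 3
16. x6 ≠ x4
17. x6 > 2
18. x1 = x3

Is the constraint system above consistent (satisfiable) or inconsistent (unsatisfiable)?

Unsatisfiable

From constraints 7 and 18, x4 = x1 = x3, so x4 = x3. But constraint 13 says x4 ≠ x3. Contradiction.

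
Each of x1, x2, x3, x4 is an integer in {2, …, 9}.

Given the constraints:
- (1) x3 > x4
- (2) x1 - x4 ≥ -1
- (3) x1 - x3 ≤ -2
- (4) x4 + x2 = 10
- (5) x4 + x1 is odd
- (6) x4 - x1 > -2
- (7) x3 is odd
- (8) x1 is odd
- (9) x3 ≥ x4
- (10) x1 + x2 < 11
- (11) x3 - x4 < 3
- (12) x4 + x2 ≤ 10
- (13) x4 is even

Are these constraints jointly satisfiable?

The assignment x1 = 5, x2 = 4, x3 = 7, x4 = 6 works:
  constraint 2 holds since x1 - x4 = -1.
  constraint 3 holds since x1 - x3 = -2.
The rest check out directly.

Satisfiable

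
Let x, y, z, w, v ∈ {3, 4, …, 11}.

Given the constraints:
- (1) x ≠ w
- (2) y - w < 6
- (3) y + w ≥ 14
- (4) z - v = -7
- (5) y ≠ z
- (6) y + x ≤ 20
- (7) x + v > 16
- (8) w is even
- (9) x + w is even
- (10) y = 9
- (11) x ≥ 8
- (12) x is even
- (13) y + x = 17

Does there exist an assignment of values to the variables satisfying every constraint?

Setting (x, y, z, w, v) = (8, 9, 4, 6, 11) satisfies everything: constraint 2: y - w = 3; constraint 3: y + w = 15; constraint 4: z - v = -7, and the others follow.

Satisfiable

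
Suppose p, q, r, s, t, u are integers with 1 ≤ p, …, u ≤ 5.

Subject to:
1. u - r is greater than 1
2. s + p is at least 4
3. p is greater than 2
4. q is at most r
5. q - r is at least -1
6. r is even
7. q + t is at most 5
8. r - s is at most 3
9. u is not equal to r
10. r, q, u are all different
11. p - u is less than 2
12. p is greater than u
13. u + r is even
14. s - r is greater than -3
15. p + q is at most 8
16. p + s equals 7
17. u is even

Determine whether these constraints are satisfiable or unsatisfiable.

Satisfiable

One satisfying assignment is p = 5, q = 1, r = 2, s = 2, t = 3, u = 4.
For the less obvious constraints — constraint 1: u - r = 2; constraint 2: s + p = 7; constraint 5: q - r = -1 — and the others hold by inspection.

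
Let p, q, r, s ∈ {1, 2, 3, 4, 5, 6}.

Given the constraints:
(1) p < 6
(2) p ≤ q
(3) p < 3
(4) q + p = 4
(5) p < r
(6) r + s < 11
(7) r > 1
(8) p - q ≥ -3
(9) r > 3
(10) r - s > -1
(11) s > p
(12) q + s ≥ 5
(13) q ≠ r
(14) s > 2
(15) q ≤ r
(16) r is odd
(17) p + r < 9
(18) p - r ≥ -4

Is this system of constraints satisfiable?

Satisfiable

One satisfying assignment is p = 1, q = 3, r = 5, s = 5.
For the less obvious constraints — constraint 4: q + p = 4; constraint 6: r + s = 10 — and the others hold by inspection.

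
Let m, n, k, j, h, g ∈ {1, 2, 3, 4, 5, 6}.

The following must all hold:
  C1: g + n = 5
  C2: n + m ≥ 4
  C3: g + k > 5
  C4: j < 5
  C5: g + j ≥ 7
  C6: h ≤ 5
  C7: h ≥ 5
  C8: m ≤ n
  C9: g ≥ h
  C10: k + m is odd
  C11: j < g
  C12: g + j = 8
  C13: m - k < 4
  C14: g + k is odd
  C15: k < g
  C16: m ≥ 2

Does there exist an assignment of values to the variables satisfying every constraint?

From constraints 7 and 9: g ≥ h ≥ 5. From constraints 8 and 16: n ≥ m ≥ 2. Hence g + n ≥ 7. But constraint 1 requires g + n = 5, and 5 < 7. Contradiction.

Unsatisfiable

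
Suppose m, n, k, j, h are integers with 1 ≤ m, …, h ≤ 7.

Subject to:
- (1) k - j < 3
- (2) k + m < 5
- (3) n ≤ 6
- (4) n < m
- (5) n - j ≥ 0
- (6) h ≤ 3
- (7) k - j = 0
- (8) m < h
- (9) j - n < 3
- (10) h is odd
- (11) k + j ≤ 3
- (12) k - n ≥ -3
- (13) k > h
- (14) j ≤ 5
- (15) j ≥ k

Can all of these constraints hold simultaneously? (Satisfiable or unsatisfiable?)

Unsatisfiable

Constraints 4, 5, 8, 13, and 15 give n < m, m < h, h < k, k ≤ j, j ≤ n. Chaining: n < m < h < k ≤ j ≤ n, which forces n < n — impossible.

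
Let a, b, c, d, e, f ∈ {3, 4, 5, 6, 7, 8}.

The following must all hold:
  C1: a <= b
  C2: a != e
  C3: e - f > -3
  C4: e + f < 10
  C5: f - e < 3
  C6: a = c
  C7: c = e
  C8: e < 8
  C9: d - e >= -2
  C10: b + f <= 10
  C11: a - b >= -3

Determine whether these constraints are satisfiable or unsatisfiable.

From constraints 6 and 7, a = c = e, so a = e. But constraint 2 says a ≠ e. Contradiction.

Unsatisfiable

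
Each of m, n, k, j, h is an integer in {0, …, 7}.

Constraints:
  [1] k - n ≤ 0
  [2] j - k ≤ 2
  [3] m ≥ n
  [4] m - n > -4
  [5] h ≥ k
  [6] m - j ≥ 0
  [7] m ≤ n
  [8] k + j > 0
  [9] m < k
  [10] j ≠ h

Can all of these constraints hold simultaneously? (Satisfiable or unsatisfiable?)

Constraints 1, 3, and 9 give m < k, k ≤ n, n ≤ m. Chaining: m < k ≤ n ≤ m, which forces m < m — impossible.

Unsatisfiable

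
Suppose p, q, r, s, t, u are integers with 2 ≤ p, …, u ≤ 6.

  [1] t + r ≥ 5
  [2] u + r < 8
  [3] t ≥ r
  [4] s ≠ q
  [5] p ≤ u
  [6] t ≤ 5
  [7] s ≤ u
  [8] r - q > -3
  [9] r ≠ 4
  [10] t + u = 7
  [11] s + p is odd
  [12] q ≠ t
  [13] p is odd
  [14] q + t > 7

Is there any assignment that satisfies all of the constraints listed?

Satisfiable

Take p = 3, q = 5, r = 3, s = 2, t = 4, u = 3. Then constraint 1: t + r = 7; constraint 2: u + r = 6, and every other listed constraint is also met.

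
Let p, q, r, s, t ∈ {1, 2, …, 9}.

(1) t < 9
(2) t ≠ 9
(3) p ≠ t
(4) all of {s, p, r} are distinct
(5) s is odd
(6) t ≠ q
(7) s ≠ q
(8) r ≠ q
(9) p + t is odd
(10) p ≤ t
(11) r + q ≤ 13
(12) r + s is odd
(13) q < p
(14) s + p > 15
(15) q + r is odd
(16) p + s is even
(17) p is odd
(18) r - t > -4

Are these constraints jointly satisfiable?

One satisfying assignment is p = 7, q = 5, r = 6, s = 9, t = 8.
For the less obvious constraints — constraint 11: r + q = 11; constraint 14: s + p = 16; constraint 18: r - t = -2 — and the others hold by inspection.

Satisfiable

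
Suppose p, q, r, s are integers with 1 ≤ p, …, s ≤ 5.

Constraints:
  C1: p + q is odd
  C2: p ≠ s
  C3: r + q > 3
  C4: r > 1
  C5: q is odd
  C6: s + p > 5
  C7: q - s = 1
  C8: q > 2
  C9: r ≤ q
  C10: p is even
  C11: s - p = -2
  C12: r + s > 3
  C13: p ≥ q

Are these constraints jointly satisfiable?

The assignment p = 4, q = 3, r = 3, s = 2 works:
  constraint 3 holds since r + q = 6.
  constraint 6 holds since s + p = 6.
The rest check out directly.

Satisfiable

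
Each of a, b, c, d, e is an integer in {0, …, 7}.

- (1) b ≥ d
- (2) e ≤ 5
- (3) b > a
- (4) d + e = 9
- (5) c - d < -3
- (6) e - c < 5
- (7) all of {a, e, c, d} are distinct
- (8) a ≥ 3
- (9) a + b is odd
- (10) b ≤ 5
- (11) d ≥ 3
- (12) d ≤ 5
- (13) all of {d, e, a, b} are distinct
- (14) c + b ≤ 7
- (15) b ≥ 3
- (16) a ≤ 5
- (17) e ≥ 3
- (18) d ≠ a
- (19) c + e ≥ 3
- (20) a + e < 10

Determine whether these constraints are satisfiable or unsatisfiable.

Unsatisfiable

Constraints 2, 8, 10, 11, 12, 15, 16, and 17 confine each of d, e, a, b to the 3 values {3, …, 5}.
Constraint 13 requires all 4 of them to be distinct, but only 3 values are available — impossible by the pigeonhole principle.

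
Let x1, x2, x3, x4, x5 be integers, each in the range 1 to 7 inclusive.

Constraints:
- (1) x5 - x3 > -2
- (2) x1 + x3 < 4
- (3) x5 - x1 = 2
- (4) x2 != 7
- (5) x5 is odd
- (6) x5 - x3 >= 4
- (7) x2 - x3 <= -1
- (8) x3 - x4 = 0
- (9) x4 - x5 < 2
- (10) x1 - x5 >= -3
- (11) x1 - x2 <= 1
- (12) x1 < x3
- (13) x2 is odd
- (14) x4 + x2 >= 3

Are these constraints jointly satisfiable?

Unsatisfiable

Constraints 6, 7, 10, and 11 give x5 − x3 ≥ 4, x3 − x2 ≥ 1, x2 − x1 ≥ -1, x1 − x5 ≥ -3.
Adding all 4 inequalities: the left sides telescope to 0, and the right sides sum to 4 + 1 + (-1) + (-3) = 1. So 0 ≥ 1, which is false.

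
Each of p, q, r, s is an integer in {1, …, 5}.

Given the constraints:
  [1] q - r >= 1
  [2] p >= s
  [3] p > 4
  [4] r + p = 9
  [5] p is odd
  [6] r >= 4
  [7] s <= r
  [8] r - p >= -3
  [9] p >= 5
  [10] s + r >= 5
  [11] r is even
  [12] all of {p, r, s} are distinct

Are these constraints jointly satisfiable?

Satisfiable

Setting (p, q, r, s) = (5, 5, 4, 1) satisfies everything: constraint 1: q - r = 1; constraint 4: r + p = 9, and the others follow.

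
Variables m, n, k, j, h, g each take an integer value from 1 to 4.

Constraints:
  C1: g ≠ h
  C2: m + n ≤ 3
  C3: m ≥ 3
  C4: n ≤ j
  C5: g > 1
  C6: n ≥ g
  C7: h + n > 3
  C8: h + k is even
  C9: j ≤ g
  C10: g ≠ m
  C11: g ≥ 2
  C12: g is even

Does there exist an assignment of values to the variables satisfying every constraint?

Unsatisfiable

From constraint 3: m ≥ 3. From constraints 6 and 11: n ≥ g ≥ 2. Hence m + n ≥ 5. But constraint 2 requires m + n ≤ 3, and 3 < 5. Contradiction.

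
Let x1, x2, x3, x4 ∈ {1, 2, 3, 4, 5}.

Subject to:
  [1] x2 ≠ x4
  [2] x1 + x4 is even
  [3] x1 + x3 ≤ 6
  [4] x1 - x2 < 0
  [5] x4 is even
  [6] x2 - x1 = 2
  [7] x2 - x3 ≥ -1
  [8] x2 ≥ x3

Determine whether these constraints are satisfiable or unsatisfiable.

Satisfiable

Setting (x1, x2, x3, x4) = (2, 4, 2, 2) satisfies everything: constraint 3: x1 + x3 = 4; constraint 4: x1 - x2 = -2; constraint 6: x2 - x1 = 2, and the others follow.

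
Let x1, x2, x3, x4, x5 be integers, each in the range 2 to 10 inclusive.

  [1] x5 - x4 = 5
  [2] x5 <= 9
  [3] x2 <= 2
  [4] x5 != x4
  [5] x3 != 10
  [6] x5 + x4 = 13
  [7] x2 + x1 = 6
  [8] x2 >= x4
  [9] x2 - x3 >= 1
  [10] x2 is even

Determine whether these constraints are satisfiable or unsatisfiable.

From constraint 2: x5 ≤ 9. From constraints 3 and 8: x4 ≤ x2 ≤ 2. Hence x5 + x4 ≤ 11. But constraint 6 requires x5 + x4 = 13, and 13 > 11. Contradiction.

Unsatisfiable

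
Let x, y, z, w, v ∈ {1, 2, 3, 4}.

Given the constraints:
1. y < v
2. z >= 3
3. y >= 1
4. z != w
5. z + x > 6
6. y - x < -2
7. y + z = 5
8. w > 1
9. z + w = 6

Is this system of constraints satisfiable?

Take x = 4, y = 1, z = 4, w = 2, v = 4. Then constraint 5: z + x = 8; constraint 6: y - x = -3, and every other listed constraint is also met.

Satisfiable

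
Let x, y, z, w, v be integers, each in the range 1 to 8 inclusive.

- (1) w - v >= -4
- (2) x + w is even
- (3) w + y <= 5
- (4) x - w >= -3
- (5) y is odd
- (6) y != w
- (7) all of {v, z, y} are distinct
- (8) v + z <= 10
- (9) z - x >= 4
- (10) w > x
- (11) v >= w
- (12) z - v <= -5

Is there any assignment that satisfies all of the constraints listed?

Unsatisfiable

Constraints 1, 4, 9, and 12 give z − x ≥ 4, x − w ≥ -3, w − v ≥ -4, v − z ≥ 5.
Adding all 4 inequalities: the left sides telescope to 0, and the right sides sum to 4 + (-3) + (-4) + 5 = 2. So 0 ≥ 2, which is false.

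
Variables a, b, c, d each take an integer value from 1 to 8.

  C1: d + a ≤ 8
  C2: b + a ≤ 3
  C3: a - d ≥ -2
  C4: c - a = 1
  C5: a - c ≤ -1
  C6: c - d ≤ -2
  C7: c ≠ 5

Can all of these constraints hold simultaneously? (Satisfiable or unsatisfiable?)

Constraints 3, 5, and 6 give c − a ≥ 1, a − d ≥ -2, d − c ≥ 2.
Adding all 3 inequalities: the left sides telescope to 0, and the right sides sum to 1 + (-2) + 2 = 1. So 0 ≥ 1, which is false.

Unsatisfiable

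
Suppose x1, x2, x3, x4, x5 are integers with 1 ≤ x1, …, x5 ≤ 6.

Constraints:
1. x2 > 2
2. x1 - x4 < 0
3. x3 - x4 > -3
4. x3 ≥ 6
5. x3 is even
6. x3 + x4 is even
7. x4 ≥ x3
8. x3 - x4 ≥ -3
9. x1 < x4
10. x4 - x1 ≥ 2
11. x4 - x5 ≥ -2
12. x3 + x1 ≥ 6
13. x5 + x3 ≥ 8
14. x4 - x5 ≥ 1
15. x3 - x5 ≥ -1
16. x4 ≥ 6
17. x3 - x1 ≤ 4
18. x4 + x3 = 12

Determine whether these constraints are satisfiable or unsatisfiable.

Satisfiable

The assignment x1 = 3, x2 = 6, x3 = 6, x4 = 6, x5 = 5 works:
  constraint 2 holds since x1 - x4 = -3.
  constraint 3 holds since x3 - x4 = 0.
  constraint 8 holds since x3 - x4 = 0.
The rest check out directly.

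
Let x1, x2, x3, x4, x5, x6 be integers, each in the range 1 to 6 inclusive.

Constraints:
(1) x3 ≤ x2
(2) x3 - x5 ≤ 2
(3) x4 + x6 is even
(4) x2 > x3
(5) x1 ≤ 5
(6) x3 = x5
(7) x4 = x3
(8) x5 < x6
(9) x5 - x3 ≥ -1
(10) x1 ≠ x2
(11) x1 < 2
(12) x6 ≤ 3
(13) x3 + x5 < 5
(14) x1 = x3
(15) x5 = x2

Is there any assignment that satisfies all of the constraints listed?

Unsatisfiable

From constraints 6, 14, and 15, x1 = x3 = x5 = x2, so x1 = x2. But constraint 10 says x1 ≠ x2. Contradiction.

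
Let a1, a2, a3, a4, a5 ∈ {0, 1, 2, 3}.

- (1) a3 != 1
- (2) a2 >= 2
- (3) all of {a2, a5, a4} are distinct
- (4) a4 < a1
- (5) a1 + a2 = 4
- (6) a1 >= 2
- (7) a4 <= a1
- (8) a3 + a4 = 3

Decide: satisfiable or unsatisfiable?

Setting (a1, a2, a3, a4, a5) = (2, 2, 2, 1, 3) satisfies everything: constraint 5: a1 + a2 = 4; constraint 8: a3 + a4 = 3, and the others follow.

Satisfiable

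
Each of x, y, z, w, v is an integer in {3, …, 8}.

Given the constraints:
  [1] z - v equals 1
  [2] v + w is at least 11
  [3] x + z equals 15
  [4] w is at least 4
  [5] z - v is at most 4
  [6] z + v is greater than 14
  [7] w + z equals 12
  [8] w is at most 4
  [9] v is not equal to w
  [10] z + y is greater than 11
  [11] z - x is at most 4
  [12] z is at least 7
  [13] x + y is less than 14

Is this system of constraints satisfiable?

The assignment x = 7, y = 6, z = 8, w = 4, v = 7 works:
  constraint 1 holds since z - v = 1.
  constraint 2 holds since v + w = 11.
  constraint 3 holds since x + z = 15.
The rest check out directly.

Satisfiable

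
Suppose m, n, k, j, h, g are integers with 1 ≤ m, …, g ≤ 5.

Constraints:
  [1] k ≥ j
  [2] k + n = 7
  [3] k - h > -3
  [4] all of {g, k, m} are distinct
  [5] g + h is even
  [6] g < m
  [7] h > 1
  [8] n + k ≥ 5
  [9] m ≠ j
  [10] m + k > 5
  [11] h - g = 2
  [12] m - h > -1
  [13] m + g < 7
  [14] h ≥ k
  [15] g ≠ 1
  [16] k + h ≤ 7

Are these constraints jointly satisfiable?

One satisfying assignment is m = 4, n = 4, k = 3, j = 1, h = 4, g = 2.
For the less obvious constraints — constraint 2: k + n = 7; constraint 3: k - h = -1; constraint 8: n + k = 7 — and the others hold by inspection.

Satisfiable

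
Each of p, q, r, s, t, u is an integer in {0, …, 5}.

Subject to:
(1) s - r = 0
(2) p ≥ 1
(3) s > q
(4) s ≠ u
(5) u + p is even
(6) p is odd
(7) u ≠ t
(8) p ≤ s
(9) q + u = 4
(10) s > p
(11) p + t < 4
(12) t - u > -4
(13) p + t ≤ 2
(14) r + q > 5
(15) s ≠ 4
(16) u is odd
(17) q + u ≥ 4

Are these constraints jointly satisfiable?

Satisfiable

Setting (p, q, r, s, t, u) = (1, 1, 5, 5, 0, 3) satisfies everything: constraint 1: s - r = 0; constraint 9: q + u = 4, and the others follow.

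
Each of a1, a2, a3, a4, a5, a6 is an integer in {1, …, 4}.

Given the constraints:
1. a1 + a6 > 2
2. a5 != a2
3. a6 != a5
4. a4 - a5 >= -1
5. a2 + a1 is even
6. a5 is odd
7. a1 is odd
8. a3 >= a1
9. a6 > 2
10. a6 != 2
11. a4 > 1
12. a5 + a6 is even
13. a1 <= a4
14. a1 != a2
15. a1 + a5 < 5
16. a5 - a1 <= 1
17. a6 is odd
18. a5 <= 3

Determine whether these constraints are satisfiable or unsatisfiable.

Satisfiable

Setting (a1, a2, a3, a4, a5, a6) = (1, 3, 4, 2, 1, 3) satisfies everything: constraint 1: a1 + a6 = 4; constraint 4: a4 - a5 = 1; constraint 15: a1 + a5 = 2, and the others follow.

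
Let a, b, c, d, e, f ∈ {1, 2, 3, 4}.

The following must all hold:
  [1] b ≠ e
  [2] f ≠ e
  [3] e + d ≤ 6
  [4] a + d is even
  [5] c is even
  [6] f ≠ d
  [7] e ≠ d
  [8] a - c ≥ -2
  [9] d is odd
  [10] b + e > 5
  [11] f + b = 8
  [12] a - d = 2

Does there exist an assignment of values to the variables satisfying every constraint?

Setting (a, b, c, d, e, f) = (3, 4, 4, 1, 3, 4) satisfies everything: constraint 3: e + d = 4; constraint 8: a - c = -1; constraint 10: b + e = 7, and the others follow.

Satisfiable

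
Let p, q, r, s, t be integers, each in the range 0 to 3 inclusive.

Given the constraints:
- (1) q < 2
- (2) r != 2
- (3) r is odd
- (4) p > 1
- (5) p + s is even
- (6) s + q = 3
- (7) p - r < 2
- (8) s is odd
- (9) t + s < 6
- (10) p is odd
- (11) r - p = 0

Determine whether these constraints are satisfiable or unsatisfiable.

Satisfiable

The assignment p = 3, q = 0, r = 3, s = 3, t = 1 works:
  constraint 6 holds since s + q = 3.
  constraint 7 holds since p - r = 0.
The rest check out directly.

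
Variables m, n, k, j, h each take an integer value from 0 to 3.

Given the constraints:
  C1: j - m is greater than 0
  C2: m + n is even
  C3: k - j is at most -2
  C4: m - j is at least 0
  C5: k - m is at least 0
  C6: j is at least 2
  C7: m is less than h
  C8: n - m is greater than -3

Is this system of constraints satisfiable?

Constraints 3, 4, and 5 give k − m ≥ 0, m − j ≥ 0, j − k ≥ 2.
Adding all 3 inequalities: the left sides telescope to 0, and the right sides sum to 0 + 0 + 2 = 2. So 0 ≥ 2, which is false.

Unsatisfiable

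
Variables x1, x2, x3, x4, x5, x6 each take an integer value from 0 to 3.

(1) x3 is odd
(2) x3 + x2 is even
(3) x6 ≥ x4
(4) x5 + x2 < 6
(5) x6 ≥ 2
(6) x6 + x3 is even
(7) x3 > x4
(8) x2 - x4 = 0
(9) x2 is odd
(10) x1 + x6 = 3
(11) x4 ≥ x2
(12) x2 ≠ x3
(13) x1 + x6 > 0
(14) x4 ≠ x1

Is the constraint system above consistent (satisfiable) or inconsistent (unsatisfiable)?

Setting (x1, x2, x3, x4, x5, x6) = (0, 1, 3, 1, 3, 3) satisfies everything: constraint 4: x5 + x2 = 4; constraint 8: x2 - x4 = 0, and the others follow.

Satisfiable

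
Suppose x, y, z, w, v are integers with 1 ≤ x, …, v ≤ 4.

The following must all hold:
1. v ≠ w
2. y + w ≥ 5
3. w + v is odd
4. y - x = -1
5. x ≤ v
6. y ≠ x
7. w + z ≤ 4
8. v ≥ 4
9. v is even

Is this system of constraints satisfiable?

The assignment x = 3, y = 2, z = 1, w = 3, v = 4 works:
  constraint 2 holds since y + w = 5.
  constraint 4 holds since y - x = -1.
  constraint 7 holds since w + z = 4.
The rest check out directly.

Satisfiable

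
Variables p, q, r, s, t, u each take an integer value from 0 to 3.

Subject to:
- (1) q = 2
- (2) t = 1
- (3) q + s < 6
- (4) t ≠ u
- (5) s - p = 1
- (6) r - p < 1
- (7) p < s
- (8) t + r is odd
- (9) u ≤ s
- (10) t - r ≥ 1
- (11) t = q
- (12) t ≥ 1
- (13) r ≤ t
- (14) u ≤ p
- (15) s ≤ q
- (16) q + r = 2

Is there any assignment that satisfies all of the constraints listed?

Constraint 2 fixes t = 1 and constraint 1 fixes q = 2, but constraint 11 requires t = q. Since 1 ≠ 2, contradiction.

Unsatisfiable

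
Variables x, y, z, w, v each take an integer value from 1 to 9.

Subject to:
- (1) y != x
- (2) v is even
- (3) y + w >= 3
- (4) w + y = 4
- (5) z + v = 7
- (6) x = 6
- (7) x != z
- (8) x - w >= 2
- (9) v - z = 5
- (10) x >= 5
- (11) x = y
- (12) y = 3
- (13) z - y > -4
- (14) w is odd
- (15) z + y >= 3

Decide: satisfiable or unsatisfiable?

Unsatisfiable

Constraint 6 fixes x = 6 and constraint 12 fixes y = 3, but constraint 11 requires x = y. Since 6 ≠ 3, contradiction.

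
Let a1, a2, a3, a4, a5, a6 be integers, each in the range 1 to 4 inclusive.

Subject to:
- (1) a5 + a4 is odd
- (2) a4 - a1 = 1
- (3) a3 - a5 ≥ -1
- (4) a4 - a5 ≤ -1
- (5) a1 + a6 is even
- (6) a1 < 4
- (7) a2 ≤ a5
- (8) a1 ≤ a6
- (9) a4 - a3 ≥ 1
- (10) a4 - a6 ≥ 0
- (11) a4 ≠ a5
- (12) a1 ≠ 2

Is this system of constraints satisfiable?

Unsatisfiable

Constraints 3, 4, and 9 give a5 − a4 ≥ 1, a4 − a3 ≥ 1, a3 − a5 ≥ -1.
Adding all 3 inequalities: the left sides telescope to 0, and the right sides sum to 1 + 1 + (-1) = 1. So 0 ≥ 1, which is false.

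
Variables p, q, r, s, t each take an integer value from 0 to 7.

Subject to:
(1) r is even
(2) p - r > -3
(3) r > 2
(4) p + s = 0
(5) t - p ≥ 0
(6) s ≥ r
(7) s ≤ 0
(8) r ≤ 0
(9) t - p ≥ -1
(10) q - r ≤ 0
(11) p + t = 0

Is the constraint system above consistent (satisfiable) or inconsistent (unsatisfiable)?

From constraint 3: r ≥ 3. From constraints 6 and 7: r ≤ s and s ≤ 0, so r ≤ 0. But 0 < 3, so no value of r works.

Unsatisfiable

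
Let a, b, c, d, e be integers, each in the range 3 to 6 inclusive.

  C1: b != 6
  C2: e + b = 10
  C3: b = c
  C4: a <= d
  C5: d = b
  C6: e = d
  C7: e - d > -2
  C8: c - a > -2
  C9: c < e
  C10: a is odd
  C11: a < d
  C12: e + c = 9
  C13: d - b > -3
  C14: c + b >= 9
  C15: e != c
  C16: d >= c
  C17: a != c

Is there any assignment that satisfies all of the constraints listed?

From constraints 3, 5, and 6, e = d = b = c, so e = c. But constraint 15 says e ≠ c. Contradiction.

Unsatisfiable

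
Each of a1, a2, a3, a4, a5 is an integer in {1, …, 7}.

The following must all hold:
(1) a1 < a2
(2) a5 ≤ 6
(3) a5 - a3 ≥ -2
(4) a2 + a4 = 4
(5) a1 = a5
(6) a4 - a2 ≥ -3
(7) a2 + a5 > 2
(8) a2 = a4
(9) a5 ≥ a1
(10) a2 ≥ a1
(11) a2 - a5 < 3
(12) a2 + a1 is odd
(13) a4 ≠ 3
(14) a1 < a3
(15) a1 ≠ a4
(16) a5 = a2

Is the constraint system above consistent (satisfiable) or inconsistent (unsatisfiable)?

From constraints 5, 8, and 16, a1 = a5 = a2 = a4, so a1 = a4. But constraint 15 says a1 ≠ a4. Contradiction.

Unsatisfiable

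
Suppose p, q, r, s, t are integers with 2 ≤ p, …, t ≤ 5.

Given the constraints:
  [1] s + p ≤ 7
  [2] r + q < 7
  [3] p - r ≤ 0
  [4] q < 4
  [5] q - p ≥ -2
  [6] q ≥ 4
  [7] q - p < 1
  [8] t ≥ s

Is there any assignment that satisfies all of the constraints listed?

Unsatisfiable

From constraint 6: q ≥ 4. From constraint 4: q ≤ 3. But 3 < 4, so no value of q works.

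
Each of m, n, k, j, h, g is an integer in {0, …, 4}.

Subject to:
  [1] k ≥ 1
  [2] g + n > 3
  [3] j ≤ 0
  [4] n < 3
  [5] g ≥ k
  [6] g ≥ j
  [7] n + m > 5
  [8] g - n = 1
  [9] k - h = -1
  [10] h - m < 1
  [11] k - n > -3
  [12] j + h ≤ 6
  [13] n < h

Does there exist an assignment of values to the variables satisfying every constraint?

The assignment m = 4, n = 2, k = 2, j = 0, h = 3, g = 3 works:
  constraint 2 holds since g + n = 5.
  constraint 7 holds since n + m = 6.
The rest check out directly.

Satisfiable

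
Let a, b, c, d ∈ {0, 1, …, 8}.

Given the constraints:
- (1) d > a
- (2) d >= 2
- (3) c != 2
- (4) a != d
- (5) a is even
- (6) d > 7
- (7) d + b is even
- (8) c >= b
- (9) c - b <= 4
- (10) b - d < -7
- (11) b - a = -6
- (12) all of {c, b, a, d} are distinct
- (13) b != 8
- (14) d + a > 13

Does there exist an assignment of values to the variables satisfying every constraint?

Take a = 6, b = 0, c = 1, d = 8. Then constraint 9: c - b = 1; constraint 10: b - d = -8, and every other listed constraint is also met.

Satisfiable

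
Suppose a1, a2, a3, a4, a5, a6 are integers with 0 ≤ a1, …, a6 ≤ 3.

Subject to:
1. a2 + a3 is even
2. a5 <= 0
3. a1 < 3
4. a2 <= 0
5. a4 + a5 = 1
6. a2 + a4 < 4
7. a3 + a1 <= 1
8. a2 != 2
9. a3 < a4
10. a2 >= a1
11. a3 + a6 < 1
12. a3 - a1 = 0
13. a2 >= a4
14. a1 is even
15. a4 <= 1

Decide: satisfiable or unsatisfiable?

From constraints 4 and 13: a4 ≤ a2 ≤ 0. From constraint 2: a5 ≤ 0. Hence a4 + a5 ≤ 0. But constraint 5 requires a4 + a5 = 1, and 1 > 0. Contradiction.

Unsatisfiable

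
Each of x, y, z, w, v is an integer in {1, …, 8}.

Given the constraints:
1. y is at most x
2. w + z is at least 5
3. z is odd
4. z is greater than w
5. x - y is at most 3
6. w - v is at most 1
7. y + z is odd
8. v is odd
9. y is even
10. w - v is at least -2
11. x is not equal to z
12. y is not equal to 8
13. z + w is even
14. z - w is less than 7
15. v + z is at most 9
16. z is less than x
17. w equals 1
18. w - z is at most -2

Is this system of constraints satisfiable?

Take x = 6, y = 6, z = 5, w = 1, v = 1. Then constraint 2: w + z = 6; constraint 5: x - y = 0, and every other listed constraint is also met.

Satisfiable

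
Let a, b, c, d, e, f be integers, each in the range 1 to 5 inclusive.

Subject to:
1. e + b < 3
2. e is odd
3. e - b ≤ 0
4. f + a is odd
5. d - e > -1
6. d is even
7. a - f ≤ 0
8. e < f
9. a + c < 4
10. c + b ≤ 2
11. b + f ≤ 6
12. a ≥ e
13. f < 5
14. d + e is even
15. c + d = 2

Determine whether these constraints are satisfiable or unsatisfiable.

Constraint 6 makes d even and constraint 2 makes e odd, so d + e must be odd. Constraint 14 says d + e is even — contradiction.

Unsatisfiable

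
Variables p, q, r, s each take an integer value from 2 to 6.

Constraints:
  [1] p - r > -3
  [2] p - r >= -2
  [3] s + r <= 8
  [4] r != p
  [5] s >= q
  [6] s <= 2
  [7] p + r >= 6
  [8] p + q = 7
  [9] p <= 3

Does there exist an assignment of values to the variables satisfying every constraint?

From constraint 9: p ≤ 3. From constraints 5 and 6: q ≤ s ≤ 2. Hence p + q ≤ 5. But constraint 8 requires p + q = 7, and 7 > 5. Contradiction.

Unsatisfiable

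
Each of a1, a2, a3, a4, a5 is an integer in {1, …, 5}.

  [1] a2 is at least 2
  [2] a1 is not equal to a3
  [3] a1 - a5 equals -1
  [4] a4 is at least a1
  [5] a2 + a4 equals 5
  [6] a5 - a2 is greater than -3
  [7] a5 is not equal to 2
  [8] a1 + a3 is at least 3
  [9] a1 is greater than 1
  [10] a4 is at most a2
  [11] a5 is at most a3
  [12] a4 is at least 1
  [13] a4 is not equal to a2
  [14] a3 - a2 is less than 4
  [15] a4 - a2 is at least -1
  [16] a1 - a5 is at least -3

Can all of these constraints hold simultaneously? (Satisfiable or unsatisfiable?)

Satisfiable

Take a1 = 2, a2 = 3, a3 = 4, a4 = 2, a5 = 3. Then constraint 3: a1 - a5 = -1; constraint 5: a2 + a4 = 5; constraint 6: a5 - a2 = 0, and every other listed constraint is also met.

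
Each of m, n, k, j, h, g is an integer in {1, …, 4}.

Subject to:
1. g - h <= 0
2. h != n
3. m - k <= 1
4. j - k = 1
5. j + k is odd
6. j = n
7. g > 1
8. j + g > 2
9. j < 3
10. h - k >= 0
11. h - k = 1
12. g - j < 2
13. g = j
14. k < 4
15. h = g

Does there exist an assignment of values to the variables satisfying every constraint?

From constraints 6, 13, and 15, h = g = j = n, so h = n. But constraint 2 says h ≠ n. Contradiction.

Unsatisfiable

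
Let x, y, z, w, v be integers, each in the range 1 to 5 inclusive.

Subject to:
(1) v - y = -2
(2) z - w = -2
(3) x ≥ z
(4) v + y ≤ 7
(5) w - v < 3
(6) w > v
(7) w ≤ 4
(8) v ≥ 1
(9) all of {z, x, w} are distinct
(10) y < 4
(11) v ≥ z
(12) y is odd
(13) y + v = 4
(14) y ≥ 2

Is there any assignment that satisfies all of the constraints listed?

Satisfiable

Try x = 5, y = 3, z = 1, w = 3, v = 1.
Check constraint 1: v - y = -2; constraint 2: z - w = -2. The remaining constraints are straightforward to verify.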